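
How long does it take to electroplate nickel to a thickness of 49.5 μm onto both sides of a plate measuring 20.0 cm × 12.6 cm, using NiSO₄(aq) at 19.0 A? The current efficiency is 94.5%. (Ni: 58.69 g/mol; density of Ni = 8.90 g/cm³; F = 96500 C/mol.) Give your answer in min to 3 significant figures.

Plated area = 2 × 20.0 × 12.6 = 504.0 cm²
Volume = 504.0 × 49.5×10⁻⁴ cm = 2.495 cm³
m(Ni) = 2.495 × 8.90 = 22.21 g
n(Ni) = 22.21 / 58.69 = 0.3784 mol; n(e⁻) = 2 × 0.3784 = 0.7568 mol
Q = 0.7568 × 96500 / 0.945 = 77280 C
t = 77280 / 19.0 = 4067 s = 67.8 min

67.8 min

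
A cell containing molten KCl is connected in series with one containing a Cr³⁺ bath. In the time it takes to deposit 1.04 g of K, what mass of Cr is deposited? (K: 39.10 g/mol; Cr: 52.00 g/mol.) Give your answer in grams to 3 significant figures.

n(K) = 1.04 / 39.10 = 0.02660 mol
K⁺ + e⁻ → K, so n(e⁻) = 0.02660 mol
In series, the same 0.02660 mol of electrons flows through the second cell.
Cr³⁺ + 3e⁻ → Cr, so n(Cr) = 0.02660 / 3 = 0.008867 mol
m(Cr) = 0.008867 × 52.00 = 0.461 g

0.461 g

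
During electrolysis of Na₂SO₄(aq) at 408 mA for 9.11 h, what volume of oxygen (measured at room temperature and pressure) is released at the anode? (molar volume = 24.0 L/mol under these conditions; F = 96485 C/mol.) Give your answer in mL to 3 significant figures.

Q = 0.408 A × 32796 s = 13380 C
Moles of electrons = 13380 / 96485 = 0.1387 mol
2H₂O → O₂ + 4H⁺ + 4e⁻, so n(O₂) = 0.1387 / 4 = 0.03468 mol
V = 0.03468 × 24.0 = 0.8323 L
= 832 mL

832 mL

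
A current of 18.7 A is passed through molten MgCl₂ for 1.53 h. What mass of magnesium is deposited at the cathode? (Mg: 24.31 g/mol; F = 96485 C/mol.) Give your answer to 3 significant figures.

Charge passed = 18.7 × 5508 = 1.030×10^5 C
Moles of electrons = 1.030×10^5 / 96485 = 1.068 mol
Mg²⁺ + 2e⁻ → Mg, so n(Mg) = 1.068 / 2 = 0.5340 mol
m = 0.5340 × 24.31 = 13.0 g

13.0 g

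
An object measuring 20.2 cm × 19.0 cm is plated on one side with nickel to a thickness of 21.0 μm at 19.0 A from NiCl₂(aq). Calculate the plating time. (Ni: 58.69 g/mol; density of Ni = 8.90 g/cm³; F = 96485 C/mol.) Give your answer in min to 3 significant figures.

20.7 min

Plated area = 20.2 × 19.0 = 383.8 cm²
Volume = 383.8 × 21.0×10⁻⁴ cm = 0.8060 cm³
m(Ni) = 0.8060 × 8.90 = 7.173 g
n(Ni) = 7.173 / 58.69 = 0.1222 mol; n(e⁻) = 2 × 0.1222 = 0.2444 mol
Q = 0.2444 × 96485 = 23580 C
t = 23580 / 19.0 = 1241 s = 20.7 min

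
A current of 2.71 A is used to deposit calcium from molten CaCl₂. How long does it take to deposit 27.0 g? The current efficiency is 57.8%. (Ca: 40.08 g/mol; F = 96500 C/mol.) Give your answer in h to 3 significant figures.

23.1 h

n(Ca) = 27.0 / 40.08 = 0.6737 mol
Ca²⁺ + 2e⁻ → Ca, so n(e⁻) = 2 × 0.6737 = 1.347 mol
Q = 1.347 × 96500 / 0.578 = 2.249×10^5 C
t = Q / I = 2.249×10^5 / 2.71 = 82990 s = 23.1 h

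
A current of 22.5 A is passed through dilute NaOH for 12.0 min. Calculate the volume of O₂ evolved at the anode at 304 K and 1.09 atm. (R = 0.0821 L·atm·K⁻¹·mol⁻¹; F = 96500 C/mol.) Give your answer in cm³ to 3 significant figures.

961 cm³

Q = 22.5 A × 720 s = 16200 C
n(e⁻) = Q/F = 16200/96500 = 0.1679 mol
2H₂O → O₂ + 4H⁺ + 4e⁻, so n(O₂) = 0.1679 / 4 = 0.04198 mol
V = nRT/P = 0.04198 × 0.0821 × 304 / 1.09 = 0.9612 L
= 961 cm³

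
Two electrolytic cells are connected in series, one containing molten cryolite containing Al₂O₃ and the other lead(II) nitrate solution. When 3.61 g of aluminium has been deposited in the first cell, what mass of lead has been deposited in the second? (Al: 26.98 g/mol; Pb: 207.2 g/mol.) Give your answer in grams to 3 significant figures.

n(Al) = 3.61 / 26.98 = 0.1338 mol
Al³⁺ + 3e⁻ → Al, so n(e⁻) = 3 × 0.1338 = 0.4014 mol
Since the cells are in series, n(e⁻) in the Pb cell is also 0.4014 mol.
Pb²⁺ + 2e⁻ → Pb, so n(Pb) = 0.4014 / 2 = 0.2007 mol
m(Pb) = 0.2007 × 207.2 = 41.6 g

41.6 g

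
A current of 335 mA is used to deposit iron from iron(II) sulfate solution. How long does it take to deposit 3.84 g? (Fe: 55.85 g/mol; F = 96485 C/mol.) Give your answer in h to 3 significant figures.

n(Fe) = 3.84 / 55.85 = 0.06876 mol
Fe²⁺ + 2e⁻ → Fe, so n(e⁻) = 2 × 0.06876 = 0.1375 mol
Q = 0.1375 × 96485 = 13270 C
t = Q / I = 13270 / 0.335 = 39610 s = 11.0 h

11.0 h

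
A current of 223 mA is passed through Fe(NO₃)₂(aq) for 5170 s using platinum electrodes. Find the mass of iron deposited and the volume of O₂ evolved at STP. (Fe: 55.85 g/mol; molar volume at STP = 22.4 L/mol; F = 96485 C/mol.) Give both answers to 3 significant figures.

Q = 0.223 × 5170 = 1153 C; n(e⁻) = 1153 / 96485 = 0.01195 mol
Cathode: Fe²⁺ + 2e⁻ → Fe → n(Fe) = 0.01195/2 = 0.005975 mol → 0.334 g
Anode: 2H₂O → O₂ + 4H⁺ + 4e⁻ → n(O₂) = 0.01195/4 = 0.002988 mol → 0.0669 L

0.334 g Fe; 0.0669 L O₂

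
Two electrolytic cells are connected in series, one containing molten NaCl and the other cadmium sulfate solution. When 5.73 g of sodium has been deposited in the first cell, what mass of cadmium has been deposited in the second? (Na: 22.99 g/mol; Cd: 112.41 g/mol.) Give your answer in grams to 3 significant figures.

n(Na) = 5.73 / 22.99 = 0.2492 mol
Na⁺ + e⁻ → Na, so n(e⁻) = 0.2492 mol
Since the cells are in series, n(e⁻) in the Cd cell is also 0.2492 mol.
Cd²⁺ + 2e⁻ → Cd, so n(Cd) = 0.2492 / 2 = 0.1246 mol
m(Cd) = 0.1246 × 112.41 = 14.0 g

14.0 g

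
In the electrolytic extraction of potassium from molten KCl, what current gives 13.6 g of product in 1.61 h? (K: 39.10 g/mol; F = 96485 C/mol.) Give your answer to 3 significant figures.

n(K) = 13.6 / 39.10 = 0.3478 mol
K⁺ + e⁻ → K, so n(e⁻) = 0.3478 mol
Q = 0.3478 × 96485 = 33560 C
I = Q / t = 33560 / 5796 s = 5.79 A

5.79 A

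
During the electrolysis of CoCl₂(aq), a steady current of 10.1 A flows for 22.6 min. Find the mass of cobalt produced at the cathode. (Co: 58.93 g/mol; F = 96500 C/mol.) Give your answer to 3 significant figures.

Q = It = 10.1 × 1356 = 13700 C
n(e⁻) = 13700 / 96500 = 0.1420 mol
Co²⁺ + 2e⁻ → Co, so n(Co) = 0.1420 / 2 = 0.07100 mol
m = 0.07100 × 58.93 = 4.18 g

4.18 g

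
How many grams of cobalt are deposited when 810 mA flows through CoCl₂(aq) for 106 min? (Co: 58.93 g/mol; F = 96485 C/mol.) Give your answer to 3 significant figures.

Q = It = 0.810 × 6360 = 5152 C
Moles of electrons = 5152 / 96485 = 0.05340 mol
Co²⁺ + 2e⁻ → Co, so n(Co) = 0.05340 / 2 = 0.02670 mol
m = 0.02670 × 58.93 = 1.57 g

1.57 g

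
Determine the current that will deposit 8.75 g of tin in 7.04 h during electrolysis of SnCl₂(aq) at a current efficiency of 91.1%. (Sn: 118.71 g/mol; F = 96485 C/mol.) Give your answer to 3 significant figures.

0.616 A

n(Sn) = 8.75 / 118.71 = 0.07371 mol
Sn²⁺ + 2e⁻ → Sn, so n(e⁻) = 2 × 0.07371 = 0.1474 mol
Q = 0.1474 × 96485 / 0.911 = 15610 C
I = Q / t = 15610 / 25344 s = 0.616 A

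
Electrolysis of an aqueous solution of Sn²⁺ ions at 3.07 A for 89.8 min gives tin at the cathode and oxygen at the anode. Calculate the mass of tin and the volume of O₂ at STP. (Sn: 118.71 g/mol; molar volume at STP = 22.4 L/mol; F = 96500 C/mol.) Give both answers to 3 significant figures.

Q = 3.07 × 5388 = 16540 C; n(e⁻) = 16540 / 96500 = 0.1714 mol
Cathode: Sn²⁺ + 2e⁻ → Sn → n(Sn) = 0.1714/2 = 0.08570 mol → 10.2 g
Anode: 2H₂O → O₂ + 4H⁺ + 4e⁻ → n(O₂) = 0.1714/4 = 0.04285 mol → 0.960 L

10.2 g Sn; 0.960 L O₂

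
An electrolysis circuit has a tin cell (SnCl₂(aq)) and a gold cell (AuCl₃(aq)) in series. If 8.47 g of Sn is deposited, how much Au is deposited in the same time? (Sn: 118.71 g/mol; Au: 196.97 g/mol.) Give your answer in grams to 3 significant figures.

9.37 g

n(Sn) = 8.47 / 118.71 = 0.07135 mol
Sn²⁺ + 2e⁻ → Sn, so n(e⁻) = 2 × 0.07135 = 0.1427 mol
The cells are in series, so the same charge (and hence the same n(e⁻) = 0.1427 mol) passes through both.
Au³⁺ + 3e⁻ → Au, so n(Au) = 0.1427 / 3 = 0.04757 mol
m(Au) = 0.04757 × 196.97 = 9.37 g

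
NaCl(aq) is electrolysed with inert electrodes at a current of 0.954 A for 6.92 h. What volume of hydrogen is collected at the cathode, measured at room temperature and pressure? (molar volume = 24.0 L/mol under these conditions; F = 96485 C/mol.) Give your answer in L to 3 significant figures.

2.96 L

Q = 0.954 A × 24912 s = 23770 C
n(e⁻) = Q/F = 23770/96485 = 0.2464 mol
2H⁺ + 2e⁻ → H₂, so n(H₂) = 0.2464 / 2 = 0.1232 mol
V = 0.1232 × 24.0 = 2.957 L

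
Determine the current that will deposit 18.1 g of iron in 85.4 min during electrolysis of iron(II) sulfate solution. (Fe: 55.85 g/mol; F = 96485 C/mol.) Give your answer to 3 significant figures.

n(Fe) = 18.1 / 55.85 = 0.3241 mol
Fe²⁺ + 2e⁻ → Fe, so n(e⁻) = 2 × 0.3241 = 0.6482 mol
Q = 0.6482 × 96485 = 62540 C
I = Q / t = 62540 / 5124 s = 12.2 A

12.2 A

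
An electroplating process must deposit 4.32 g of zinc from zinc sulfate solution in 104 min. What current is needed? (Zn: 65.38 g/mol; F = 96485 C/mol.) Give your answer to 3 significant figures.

n(Zn) = 4.32 / 65.38 = 0.06608 mol
Zn²⁺ + 2e⁻ → Zn, so n(e⁻) = 2 × 0.06608 = 0.1322 mol
Q = 0.1322 × 96485 = 12760 C
I = Q / t = 12760 / 6240 s = 2.04 A

2.04 A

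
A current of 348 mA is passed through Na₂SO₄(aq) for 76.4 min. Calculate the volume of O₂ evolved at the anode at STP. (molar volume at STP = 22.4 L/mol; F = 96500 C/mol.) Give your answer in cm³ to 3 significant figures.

Q = 0.348 A × 4584 s = 1595 C
n(e⁻) = 1595 / 96500 = 0.01653 mol
2H₂O → O₂ + 4H⁺ + 4e⁻, so n(O₂) = 0.01653 / 4 = 0.004133 mol
V = 0.004133 × 22.4 = 0.09258 L
= 92.6 cm³

92.6 cm³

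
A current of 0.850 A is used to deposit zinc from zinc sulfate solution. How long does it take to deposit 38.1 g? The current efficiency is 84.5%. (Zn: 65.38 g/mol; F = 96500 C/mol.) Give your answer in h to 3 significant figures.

43.5 h

n(Zn) = 38.1 / 65.38 = 0.5827 mol
Zn²⁺ + 2e⁻ → Zn, so n(e⁻) = 2 × 0.5827 = 1.165 mol
Q = 1.165 × 96500 / 0.845 = 1.330×10^5 C
t = Q / I = 1.330×10^5 / 0.850 = 1.565×10^5 s = 43.5 h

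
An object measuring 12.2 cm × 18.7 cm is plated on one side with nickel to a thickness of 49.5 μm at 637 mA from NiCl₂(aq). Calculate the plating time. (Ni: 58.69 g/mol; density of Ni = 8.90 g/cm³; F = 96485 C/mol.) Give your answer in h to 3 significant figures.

Plated area = 12.2 × 18.7 = 228.1 cm²
Volume = 228.1 × 49.5×10⁻⁴ cm = 1.129 cm³
m(Ni) = 1.129 × 8.90 = 10.05 g
n(Ni) = 10.05 / 58.69 = 0.1712 mol; n(e⁻) = 2 × 0.1712 = 0.3424 mol
Q = 0.3424 × 96485 = 33040 C
t = 33040 / 0.637 = 51870 s = 14.4 h

14.4 h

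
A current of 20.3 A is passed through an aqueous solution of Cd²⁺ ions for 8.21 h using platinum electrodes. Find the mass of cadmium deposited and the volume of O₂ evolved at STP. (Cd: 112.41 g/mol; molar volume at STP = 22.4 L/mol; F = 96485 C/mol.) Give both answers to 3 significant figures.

350 g Cd; 34.8 L O₂

Q = 20.3 × 29556 = 6.000×10^5 C; n(e⁻) = 6.000×10^5 / 96485 = 6.219 mol
Cathode: Cd²⁺ + 2e⁻ → Cd → n(Cd) = 6.219/2 = 3.110 mol → 350 g
Anode: 2H₂O → O₂ + 4H⁺ + 4e⁻ → n(O₂) = 6.219/4 = 1.555 mol → 34.8 L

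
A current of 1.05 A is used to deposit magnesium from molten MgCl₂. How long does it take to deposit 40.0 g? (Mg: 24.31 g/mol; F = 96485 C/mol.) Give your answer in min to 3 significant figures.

n(Mg) = 40.0 / 24.31 = 1.645 mol
Mg²⁺ + 2e⁻ → Mg, so n(e⁻) = 2 × 1.645 = 3.290 mol
Q = 3.290 × 96485 = 3.174×10^5 C
t = Q / I = 3.174×10^5 / 1.05 = 3.023×10^5 s = 5040 min

5040 min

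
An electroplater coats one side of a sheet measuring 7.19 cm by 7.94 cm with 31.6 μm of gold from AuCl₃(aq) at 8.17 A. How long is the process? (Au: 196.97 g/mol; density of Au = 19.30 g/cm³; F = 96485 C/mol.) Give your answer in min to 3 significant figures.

Plated area = 7.19 × 7.94 = 57.09 cm²
Volume = 57.09 × 31.6×10⁻⁴ cm = 0.1804 cm³
m(Au) = 0.1804 × 19.30 = 3.482 g
n(Au) = 3.482 / 196.97 = 0.01768 mol; n(e⁻) = 3 × 0.01768 = 0.05304 mol
Q = 0.05304 × 96485 = 5118 C
t = 5118 / 8.17 = 626.4 s = 10.4 min

10.4 min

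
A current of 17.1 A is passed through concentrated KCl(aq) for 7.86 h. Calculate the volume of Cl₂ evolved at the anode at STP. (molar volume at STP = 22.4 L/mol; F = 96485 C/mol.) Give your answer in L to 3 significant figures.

56.2 L

Q = 17.1 A × 28296 s = 4.839×10^5 C
n(e⁻) = Q/F = 4.839×10^5/96485 = 5.015 mol
2Cl⁻ → Cl₂ + 2e⁻, so n(Cl₂) = 5.015 / 2 = 2.508 mol
V = 2.508 × 22.4 = 56.18 L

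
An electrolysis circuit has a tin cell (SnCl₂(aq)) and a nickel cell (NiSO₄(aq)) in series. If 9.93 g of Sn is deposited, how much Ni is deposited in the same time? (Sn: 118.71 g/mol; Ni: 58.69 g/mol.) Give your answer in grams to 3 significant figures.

n(Sn) = 9.93 / 118.71 = 0.08365 mol
Sn²⁺ + 2e⁻ → Sn, so n(e⁻) = 2 × 0.08365 = 0.1673 mol
The cells are in series, so the same charge (and hence the same n(e⁻) = 0.1673 mol) passes through both.
Ni²⁺ + 2e⁻ → Ni, so n(Ni) = 0.1673 / 2 = 0.08365 mol
m(Ni) = 0.08365 × 58.69 = 4.91 g

4.91 g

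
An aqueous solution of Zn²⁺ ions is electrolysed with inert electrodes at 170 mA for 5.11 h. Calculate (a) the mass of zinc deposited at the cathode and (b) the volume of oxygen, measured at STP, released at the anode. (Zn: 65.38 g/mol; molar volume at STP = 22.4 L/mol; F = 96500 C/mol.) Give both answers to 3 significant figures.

1.06 g Zn; 0.181 L O₂

Q = 0.170 × 18396 = 3127 C; n(e⁻) = 3127 / 96500 = 0.03240 mol
Cathode: Zn²⁺ + 2e⁻ → Zn → n(Zn) = 0.03240/2 = 0.01620 mol → 1.06 g
Anode: 2H₂O → O₂ + 4H⁺ + 4e⁻ → n(O₂) = 0.03240/4 = 0.008100 mol → 0.181 L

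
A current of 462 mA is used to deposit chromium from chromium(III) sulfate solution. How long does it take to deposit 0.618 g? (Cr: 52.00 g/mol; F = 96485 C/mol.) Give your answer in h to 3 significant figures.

2.07 h

n(Cr) = 0.618 / 52.00 = 0.01188 mol
Cr³⁺ + 3e⁻ → Cr, so n(e⁻) = 3 × 0.01188 = 0.03564 mol
Q = 0.03564 × 96485 = 3439 C
t = Q / I = 3439 / 0.462 = 7444 s = 2.07 h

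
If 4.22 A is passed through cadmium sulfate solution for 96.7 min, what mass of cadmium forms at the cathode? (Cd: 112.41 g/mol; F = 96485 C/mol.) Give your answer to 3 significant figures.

14.3 g

Q = 4.22 A × 5802 s = 24480 C
n(e⁻) = Q/F = 24480/96485 = 0.2537 mol
Cd²⁺ + 2e⁻ → Cd, so n(Cd) = 0.2537 / 2 = 0.1269 mol
m = 0.1269 × 112.41 = 14.3 g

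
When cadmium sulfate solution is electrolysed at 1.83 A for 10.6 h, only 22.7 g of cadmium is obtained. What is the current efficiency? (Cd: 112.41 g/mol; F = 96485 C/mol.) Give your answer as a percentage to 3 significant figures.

Q = 1.83 × 38160 = 69830 C
n(e⁻) = 69830 / 96485 = 0.7237 mol
Cd²⁺ + 2e⁻ → Cd, so theoretical n(Cd) = 0.3619 mol → 40.68 g
Efficiency = 22.7 / 40.68 = 0.5580 = 55.8%

55.8%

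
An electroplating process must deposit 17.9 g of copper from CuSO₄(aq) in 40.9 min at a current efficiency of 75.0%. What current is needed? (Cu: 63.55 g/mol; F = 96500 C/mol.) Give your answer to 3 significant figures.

n(Cu) = 17.9 / 63.55 = 0.2817 mol
Cu²⁺ + 2e⁻ → Cu, so n(e⁻) = 2 × 0.2817 = 0.5634 mol
Q = 0.5634 × 96500 / 0.750 = 72490 C
I = Q / t = 72490 / 2454 s = 29.5 A

29.5 A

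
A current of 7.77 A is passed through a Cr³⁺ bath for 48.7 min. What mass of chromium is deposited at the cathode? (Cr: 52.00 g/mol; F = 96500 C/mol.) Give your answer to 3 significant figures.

4.08 g

Charge passed = 7.77 × 2922 = 22700 C
Moles of electrons = 22700 / 96500 = 0.2352 mol
Cr³⁺ + 3e⁻ → Cr, so n(Cr) = 0.2352 / 3 = 0.07840 mol
m = 0.07840 × 52.00 = 4.08 g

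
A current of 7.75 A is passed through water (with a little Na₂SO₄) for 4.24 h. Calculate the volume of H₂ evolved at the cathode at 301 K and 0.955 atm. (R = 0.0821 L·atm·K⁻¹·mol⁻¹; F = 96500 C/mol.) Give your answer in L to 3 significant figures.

Q = 7.75 A × 15264 s = 1.183×10^5 C
Moles of electrons = 1.183×10^5 / 96500 = 1.226 mol
2H⁺ + 2e⁻ → H₂, so n(H₂) = 1.226 / 2 = 0.6130 mol
V = nRT/P = 0.6130 × 0.0821 × 301 / 0.955 = 15.86 L

15.9 L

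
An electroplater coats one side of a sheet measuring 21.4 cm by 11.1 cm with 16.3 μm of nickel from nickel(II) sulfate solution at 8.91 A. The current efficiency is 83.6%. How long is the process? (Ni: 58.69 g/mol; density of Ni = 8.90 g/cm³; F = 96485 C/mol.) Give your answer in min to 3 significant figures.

25.4 min

Plated area = 21.4 × 11.1 = 237.5 cm²
Volume = 237.5 × 16.3×10⁻⁴ cm = 0.3871 cm³
m(Ni) = 0.3871 × 8.90 = 3.445 g
n(Ni) = 3.445 / 58.69 = 0.05870 mol; n(e⁻) = 2 × 0.05870 = 0.1174 mol
Q = 0.1174 × 96485 / 0.836 = 13550 C
t = 13550 / 8.91 = 1521 s = 25.4 min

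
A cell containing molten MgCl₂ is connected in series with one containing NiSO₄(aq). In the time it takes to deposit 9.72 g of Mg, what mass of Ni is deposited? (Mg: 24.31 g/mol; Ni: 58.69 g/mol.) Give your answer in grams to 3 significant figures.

n(Mg) = 9.72 / 24.31 = 0.3998 mol
Mg²⁺ + 2e⁻ → Mg, so n(e⁻) = 2 × 0.3998 = 0.7996 mol
Since the cells are in series, n(e⁻) in the Ni cell is also 0.7996 mol.
Ni²⁺ + 2e⁻ → Ni, so n(Ni) = 0.7996 / 2 = 0.3998 mol
m(Ni) = 0.3998 × 58.69 = 23.5 g

23.5 g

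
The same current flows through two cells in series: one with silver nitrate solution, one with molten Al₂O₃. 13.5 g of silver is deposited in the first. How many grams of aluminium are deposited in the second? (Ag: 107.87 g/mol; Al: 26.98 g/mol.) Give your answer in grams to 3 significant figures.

1.13 g

n(Ag) = 13.5 / 107.87 = 0.1252 mol
Ag⁺ + e⁻ → Ag, so n(e⁻) = 0.1252 mol
Same current for the same time ⇒ same n(e⁻) = 0.1252 mol in both cells.
Al³⁺ + 3e⁻ → Al, so n(Al) = 0.1252 / 3 = 0.04173 mol
m(Al) = 0.04173 × 26.98 = 1.13 g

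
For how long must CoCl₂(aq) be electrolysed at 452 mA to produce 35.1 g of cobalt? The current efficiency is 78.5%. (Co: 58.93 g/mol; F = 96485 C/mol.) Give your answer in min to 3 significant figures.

n(Co) = 35.1 / 58.93 = 0.5956 mol
Co²⁺ + 2e⁻ → Co, so n(e⁻) = 2 × 0.5956 = 1.191 mol
Q = 1.191 × 96485 / 0.785 = 1.464×10^5 C
t = Q / I = 1.464×10^5 / 0.452 = 3.239×10^5 s = 5400 min

5400 min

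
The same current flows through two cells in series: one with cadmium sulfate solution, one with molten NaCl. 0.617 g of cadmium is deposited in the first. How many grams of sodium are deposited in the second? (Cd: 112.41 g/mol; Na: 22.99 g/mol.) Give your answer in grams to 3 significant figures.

n(Cd) = 0.617 / 112.41 = 0.005489 mol
Cd²⁺ + 2e⁻ → Cd, so n(e⁻) = 2 × 0.005489 = 0.01098 mol
In series, the same 0.01098 mol of electrons flows through the second cell.
Na⁺ + e⁻ → Na, so n(Na) = 0.01098 mol
m(Na) = 0.01098 × 22.99 = 0.252 g

0.252 g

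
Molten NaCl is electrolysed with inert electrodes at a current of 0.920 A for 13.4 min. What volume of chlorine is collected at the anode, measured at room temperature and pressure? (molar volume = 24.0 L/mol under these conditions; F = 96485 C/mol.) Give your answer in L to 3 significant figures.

Q = 0.920 A × 804 s = 739.7 C
Moles of electrons = 739.7 / 96485 = 0.007666 mol
2Cl⁻ → Cl₂ + 2e⁻, so n(Cl₂) = 0.007666 / 2 = 0.003833 mol
V = 0.003833 × 24.0 = 0.09199 L

0.0920 L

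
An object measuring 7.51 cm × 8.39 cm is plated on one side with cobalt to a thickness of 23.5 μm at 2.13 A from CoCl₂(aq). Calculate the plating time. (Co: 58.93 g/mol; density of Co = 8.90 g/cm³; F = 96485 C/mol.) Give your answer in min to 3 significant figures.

33.8 min

Plated area = 7.51 × 8.39 = 63.01 cm²
Volume = 63.01 × 23.5×10⁻⁴ cm = 0.1481 cm³
m(Co) = 0.1481 × 8.90 = 1.318 g
n(Co) = 1.318 / 58.93 = 0.02237 mol; n(e⁻) = 2 × 0.02237 = 0.04474 mol
Q = 0.04474 × 96485 = 4317 C
t = 4317 / 2.13 = 2027 s = 33.8 min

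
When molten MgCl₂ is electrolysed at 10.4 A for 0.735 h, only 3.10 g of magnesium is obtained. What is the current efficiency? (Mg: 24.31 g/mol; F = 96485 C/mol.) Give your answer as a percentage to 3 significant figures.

89.4%

Q = 10.4 × 2646 = 27520 C
n(e⁻) = 27520 / 96485 = 0.2852 mol
Mg²⁺ + 2e⁻ → Mg, so theoretical n(Mg) = 0.1426 mol → 3.467 g
Efficiency = 3.10 / 3.467 = 0.8941 = 89.4%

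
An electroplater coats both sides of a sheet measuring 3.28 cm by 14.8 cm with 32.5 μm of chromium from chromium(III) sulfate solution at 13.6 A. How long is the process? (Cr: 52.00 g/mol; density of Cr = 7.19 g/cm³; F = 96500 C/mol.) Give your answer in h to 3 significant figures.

Plated area = 2 × 3.28 × 14.8 = 97.09 cm²
Volume = 97.09 × 32.5×10⁻⁴ cm = 0.3155 cm³
m(Cr) = 0.3155 × 7.19 = 2.268 g
n(Cr) = 2.268 / 52.00 = 0.04362 mol; n(e⁻) = 3 × 0.04362 = 0.1309 mol
Q = 0.1309 × 96500 = 12630 C
t = 12630 / 13.6 = 928.7 s = 0.258 h

0.258 h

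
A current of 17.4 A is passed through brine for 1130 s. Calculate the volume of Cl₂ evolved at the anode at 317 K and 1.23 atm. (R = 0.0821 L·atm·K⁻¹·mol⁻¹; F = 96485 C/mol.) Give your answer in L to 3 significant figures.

Q = 17.4 A × 1130 s = 19660 C
Moles of electrons = 19660 / 96485 = 0.2038 mol
2Cl⁻ → Cl₂ + 2e⁻, so n(Cl₂) = 0.2038 / 2 = 0.1019 mol
V = nRT/P = 0.1019 × 0.0821 × 317 / 1.23 = 2.156 L

2.16 L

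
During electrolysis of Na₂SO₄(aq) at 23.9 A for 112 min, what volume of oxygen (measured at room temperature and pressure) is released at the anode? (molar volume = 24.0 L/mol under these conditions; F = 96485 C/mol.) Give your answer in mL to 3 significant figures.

Q = It = 23.9 × 6720 = 1.606×10^5 C
n(e⁻) = 1.606×10^5 / 96485 = 1.665 mol
2H₂O → O₂ + 4H⁺ + 4e⁻, so n(O₂) = 1.665 / 4 = 0.4163 mol
V = 0.4163 × 24.0 = 9.991 L
= 9990 mL

9990 mL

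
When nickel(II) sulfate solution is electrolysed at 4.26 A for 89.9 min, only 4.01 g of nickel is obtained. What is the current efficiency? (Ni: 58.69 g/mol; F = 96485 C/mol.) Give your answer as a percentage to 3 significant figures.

Q = 4.26 × 5394 = 22980 C
n(e⁻) = 22980 / 96485 = 0.2382 mol
Ni²⁺ + 2e⁻ → Ni, so theoretical n(Ni) = 0.1191 mol → 6.990 g
Efficiency = 4.01 / 6.990 = 0.5737 = 57.4%

57.4%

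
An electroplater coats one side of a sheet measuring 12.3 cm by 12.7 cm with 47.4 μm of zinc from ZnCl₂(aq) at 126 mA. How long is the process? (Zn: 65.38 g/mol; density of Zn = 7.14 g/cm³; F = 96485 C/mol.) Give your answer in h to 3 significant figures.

34.4 h

Plated area = 12.3 × 12.7 = 156.2 cm²
Volume = 156.2 × 47.4×10⁻⁴ cm = 0.7404 cm³
m(Zn) = 0.7404 × 7.14 = 5.286 g
n(Zn) = 5.286 / 65.38 = 0.08085 mol; n(e⁻) = 2 × 0.08085 = 0.1617 mol
Q = 0.1617 × 96485 = 15600 C
t = 15600 / 0.126 = 1.238×10^5 s = 34.4 h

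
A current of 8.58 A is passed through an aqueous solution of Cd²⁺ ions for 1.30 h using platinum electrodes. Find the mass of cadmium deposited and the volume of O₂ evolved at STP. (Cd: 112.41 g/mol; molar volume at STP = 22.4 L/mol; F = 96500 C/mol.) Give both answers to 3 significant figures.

23.4 g Cd; 2.33 L O₂

Q = 8.58 × 4680 = 40150 C; n(e⁻) = 40150 / 96500 = 0.4161 mol
Cathode: Cd²⁺ + 2e⁻ → Cd → n(Cd) = 0.4161/2 = 0.2081 mol → 23.4 g
Anode: 2H₂O → O₂ + 4H⁺ + 4e⁻ → n(O₂) = 0.4161/4 = 0.1040 mol → 2.33 L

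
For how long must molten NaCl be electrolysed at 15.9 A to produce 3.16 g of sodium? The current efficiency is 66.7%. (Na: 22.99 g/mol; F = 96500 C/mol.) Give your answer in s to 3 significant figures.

1250 s

n(Na) = 3.16 / 22.99 = 0.1375 mol
Na⁺ + e⁻ → Na, so n(e⁻) = 0.1375 mol
Q = 0.1375 × 96500 / 0.667 = 19890 C
t = Q / I = 19890 / 15.9 = 1251 s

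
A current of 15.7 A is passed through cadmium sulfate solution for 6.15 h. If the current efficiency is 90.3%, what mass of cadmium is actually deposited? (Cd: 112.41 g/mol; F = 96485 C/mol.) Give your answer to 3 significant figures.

183 g

Q = 15.7 × 22140 = 3.476×10^5 C
n(e⁻) = 3.476×10^5 / 96485 = 3.603 mol
Cd²⁺ + 2e⁻ → Cd, so theoretical m(Cd) = 1.802 × 112.41 = 202.6 g
Actual mass = 90.3% × 202.6 = 183 g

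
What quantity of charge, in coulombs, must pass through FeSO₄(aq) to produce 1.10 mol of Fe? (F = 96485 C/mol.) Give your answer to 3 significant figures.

Fe²⁺ + 2e⁻ → Fe, so n(e⁻) = 2 × 1.10 = 2.200 mol
Q = 2.200 × 96485 = 2.123×10^5 C

2.12×10^5 C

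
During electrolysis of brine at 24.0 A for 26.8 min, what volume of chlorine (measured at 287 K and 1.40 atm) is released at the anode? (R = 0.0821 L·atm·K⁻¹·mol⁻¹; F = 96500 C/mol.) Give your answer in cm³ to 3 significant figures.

3370 cm³

Q = 24.0 A × 1608 s = 38590 C
n(e⁻) = Q/F = 38590/96500 = 0.3999 mol
2Cl⁻ → Cl₂ + 2e⁻, so n(Cl₂) = 0.3999 / 2 = 0.2000 mol
V = nRT/P = 0.2000 × 0.0821 × 287 / 1.40 = 3.366 L
= 3370 cm³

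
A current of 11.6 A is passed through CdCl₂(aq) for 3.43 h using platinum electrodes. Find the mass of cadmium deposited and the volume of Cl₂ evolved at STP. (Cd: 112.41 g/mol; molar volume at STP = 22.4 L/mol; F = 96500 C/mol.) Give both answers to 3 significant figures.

Q = 11.6 × 12348 = 1.432×10^5 C; n(e⁻) = 1.432×10^5 / 96500 = 1.484 mol
Cathode: Cd²⁺ + 2e⁻ → Cd → n(Cd) = 1.484/2 = 0.7420 mol → 83.4 g
Anode: 2Cl⁻ → Cl₂ + 2e⁻ → n(Cl₂) = 1.484/2 = 0.7420 mol → 16.6 L

83.4 g Cd; 16.6 L Cl₂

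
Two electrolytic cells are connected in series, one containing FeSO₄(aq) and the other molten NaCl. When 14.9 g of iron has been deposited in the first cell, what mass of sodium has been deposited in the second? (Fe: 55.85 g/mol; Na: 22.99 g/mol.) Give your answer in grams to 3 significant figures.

n(Fe) = 14.9 / 55.85 = 0.2668 mol
Fe²⁺ + 2e⁻ → Fe, so n(e⁻) = 2 × 0.2668 = 0.5336 mol
The cells are in series, so the same charge (and hence the same n(e⁻) = 0.5336 mol) passes through both.
Na⁺ + e⁻ → Na, so n(Na) = 0.5336 mol
m(Na) = 0.5336 × 22.99 = 12.3 g

12.3 g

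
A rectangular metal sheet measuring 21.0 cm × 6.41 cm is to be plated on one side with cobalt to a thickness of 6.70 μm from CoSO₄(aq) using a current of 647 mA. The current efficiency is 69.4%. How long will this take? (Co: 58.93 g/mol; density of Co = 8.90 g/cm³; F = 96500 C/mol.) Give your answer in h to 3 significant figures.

1.63 h

Plated area = 21.0 × 6.41 = 134.6 cm²
Volume = 134.6 × 6.70×10⁻⁴ cm = 0.09018 cm³
m(Co) = 0.09018 × 8.90 = 0.8026 g
n(Co) = 0.8026 / 58.93 = 0.01362 mol; n(e⁻) = 2 × 0.01362 = 0.02724 mol
Q = 0.02724 × 96500 / 0.694 = 3788 C
t = 3788 / 0.647 = 5855 s = 1.63 h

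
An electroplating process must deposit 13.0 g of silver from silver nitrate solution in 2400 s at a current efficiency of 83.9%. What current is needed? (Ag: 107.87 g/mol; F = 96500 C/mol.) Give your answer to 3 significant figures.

5.78 A

n(Ag) = 13.0 / 107.87 = 0.1205 mol
Ag⁺ + e⁻ → Ag, so n(e⁻) = 0.1205 mol
Q = 0.1205 × 96500 / 0.839 = 13860 C
I = Q / t = 13860 / 2400 s = 5.78 A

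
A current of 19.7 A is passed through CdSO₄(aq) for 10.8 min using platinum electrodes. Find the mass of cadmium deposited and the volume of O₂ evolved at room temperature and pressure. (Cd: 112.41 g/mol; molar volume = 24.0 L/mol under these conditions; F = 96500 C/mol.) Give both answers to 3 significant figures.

Q = 19.7 × 648 = 12770 C; n(e⁻) = 12770 / 96500 = 0.1323 mol
Cathode: Cd²⁺ + 2e⁻ → Cd → n(Cd) = 0.1323/2 = 0.06615 mol → 7.44 g
Anode: 2H₂O → O₂ + 4H⁺ + 4e⁻ → n(O₂) = 0.1323/4 = 0.03308 mol → 0.794 L

7.44 g Cd; 0.794 L O₂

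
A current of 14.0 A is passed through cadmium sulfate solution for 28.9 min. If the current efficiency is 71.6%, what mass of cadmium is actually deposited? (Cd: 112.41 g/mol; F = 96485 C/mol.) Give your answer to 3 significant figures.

Q = 14.0 × 1734 = 24280 C
n(e⁻) = 24280 / 96485 = 0.2516 mol
Cd²⁺ + 2e⁻ → Cd, so theoretical m(Cd) = 0.1258 × 112.41 = 14.14 g
Actual mass = 71.6% × 14.14 = 10.1 g

10.1 g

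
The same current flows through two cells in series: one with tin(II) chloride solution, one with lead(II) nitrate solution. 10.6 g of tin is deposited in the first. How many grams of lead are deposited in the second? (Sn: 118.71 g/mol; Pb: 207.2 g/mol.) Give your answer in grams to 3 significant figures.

n(Sn) = 10.6 / 118.71 = 0.08929 mol
Sn²⁺ + 2e⁻ → Sn, so n(e⁻) = 2 × 0.08929 = 0.1786 mol
The cells are in series, so the same charge (and hence the same n(e⁻) = 0.1786 mol) passes through both.
Pb²⁺ + 2e⁻ → Pb, so n(Pb) = 0.1786 / 2 = 0.08930 mol
m(Pb) = 0.08930 × 207.2 = 18.5 g

18.5 g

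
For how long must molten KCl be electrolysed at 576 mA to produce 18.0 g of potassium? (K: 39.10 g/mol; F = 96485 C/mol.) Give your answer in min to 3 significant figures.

n(K) = 18.0 / 39.10 = 0.4604 mol
K⁺ + e⁻ → K, so n(e⁻) = 0.4604 mol
Q = 0.4604 × 96485 = 44420 C
t = Q / I = 44420 / 0.576 = 77120 s = 1290 min

1290 min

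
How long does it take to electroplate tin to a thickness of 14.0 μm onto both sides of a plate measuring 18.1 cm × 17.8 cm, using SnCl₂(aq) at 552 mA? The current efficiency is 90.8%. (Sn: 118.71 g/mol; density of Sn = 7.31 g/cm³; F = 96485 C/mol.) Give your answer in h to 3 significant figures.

5.94 h

Plated area = 2 × 18.1 × 17.8 = 644.4 cm²
Volume = 644.4 × 14.0×10⁻⁴ cm = 0.9022 cm³
m(Sn) = 0.9022 × 7.31 = 6.595 g
n(Sn) = 6.595 / 118.71 = 0.05556 mol; n(e⁻) = 2 × 0.05556 = 0.1111 mol
Q = 0.1111 × 96485 / 0.908 = 11810 C
t = 11810 / 0.552 = 21390 s = 5.94 h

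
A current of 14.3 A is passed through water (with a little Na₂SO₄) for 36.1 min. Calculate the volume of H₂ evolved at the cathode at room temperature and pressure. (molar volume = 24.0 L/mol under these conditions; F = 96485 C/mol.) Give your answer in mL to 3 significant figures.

3850 mL

Charge passed = 14.3 × 2166 = 30970 C
n(e⁻) = Q/F = 30970/96485 = 0.3210 mol
2H⁺ + 2e⁻ → H₂, so n(H₂) = 0.3210 / 2 = 0.1605 mol
V = 0.1605 × 24.0 = 3.852 L
= 3850 mL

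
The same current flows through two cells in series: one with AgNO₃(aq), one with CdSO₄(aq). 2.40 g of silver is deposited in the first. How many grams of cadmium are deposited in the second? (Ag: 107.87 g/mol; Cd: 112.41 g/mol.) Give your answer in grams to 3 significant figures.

1.25 g

n(Ag) = 2.40 / 107.87 = 0.02225 mol
Ag⁺ + e⁻ → Ag, so n(e⁻) = 0.02225 mol
The cells are in series, so the same charge (and hence the same n(e⁻) = 0.02225 mol) passes through both.
Cd²⁺ + 2e⁻ → Cd, so n(Cd) = 0.02225 / 2 = 0.01113 mol
m(Cd) = 0.01113 × 112.41 = 1.25 g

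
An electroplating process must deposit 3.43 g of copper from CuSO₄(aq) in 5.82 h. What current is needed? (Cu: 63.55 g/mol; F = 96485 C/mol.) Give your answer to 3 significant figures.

n(Cu) = 3.43 / 63.55 = 0.05397 mol
Cu²⁺ + 2e⁻ → Cu, so n(e⁻) = 2 × 0.05397 = 0.1079 mol
Q = 0.1079 × 96485 = 10410 C
I = Q / t = 10410 / 20952 s = 0.497 A

0.497 A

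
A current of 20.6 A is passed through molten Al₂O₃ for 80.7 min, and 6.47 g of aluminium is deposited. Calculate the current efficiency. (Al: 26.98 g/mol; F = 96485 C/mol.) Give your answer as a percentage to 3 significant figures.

69.6%

Q = 20.6 × 4842 = 99750 C
n(e⁻) = 99750 / 96485 = 1.034 mol
Al³⁺ + 3e⁻ → Al, so theoretical n(Al) = 0.3447 mol → 9.300 g
Efficiency = 6.47 / 9.300 = 0.6957 = 69.6%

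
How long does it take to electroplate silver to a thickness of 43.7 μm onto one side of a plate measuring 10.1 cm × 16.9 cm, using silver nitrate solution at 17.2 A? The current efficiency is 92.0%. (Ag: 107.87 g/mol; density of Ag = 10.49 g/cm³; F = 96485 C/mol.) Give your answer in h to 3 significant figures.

Plated area = 10.1 × 16.9 = 170.7 cm²
Volume = 170.7 × 43.7×10⁻⁴ cm = 0.7460 cm³
m(Ag) = 0.7460 × 10.49 = 7.826 g
n(Ag) = 7.826 / 107.87 = 0.07255 mol; n(e⁻) = 0.07255 mol
Q = 0.07255 × 96485 / 0.920 = 7609 C
t = 7609 / 17.2 = 442.4 s = 0.123 h

0.123 h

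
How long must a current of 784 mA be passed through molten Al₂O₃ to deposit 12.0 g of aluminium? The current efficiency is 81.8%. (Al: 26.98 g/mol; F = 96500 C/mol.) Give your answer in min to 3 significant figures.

3350 min

n(Al) = 12.0 / 26.98 = 0.4448 mol
Al³⁺ + 3e⁻ → Al, so n(e⁻) = 3 × 0.4448 = 1.334 mol
Q = 1.334 × 96500 / 0.818 = 1.574×10^5 C
t = Q / I = 1.574×10^5 / 0.784 = 2.008×10^5 s = 3350 min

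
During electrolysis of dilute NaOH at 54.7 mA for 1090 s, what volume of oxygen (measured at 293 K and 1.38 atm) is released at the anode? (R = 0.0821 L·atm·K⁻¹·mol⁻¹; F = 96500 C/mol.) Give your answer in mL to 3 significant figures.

Charge passed = 0.0547 × 1090 = 59.62 C
n(e⁻) = Q/F = 59.62/96500 = 6.178×10^-4 mol
2H₂O → O₂ + 4H⁺ + 4e⁻, so n(O₂) = 6.178×10^-4 / 4 = 1.545×10^-4 mol
V = nRT/P = 1.545×10^-4 × 0.0821 × 293 / 1.38 = 0.002693 L
= 2.69 mL

2.69 mL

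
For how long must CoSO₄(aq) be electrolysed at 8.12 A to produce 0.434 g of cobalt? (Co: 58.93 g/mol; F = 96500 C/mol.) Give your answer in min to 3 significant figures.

2.92 min

n(Co) = 0.434 / 58.93 = 0.007365 mol
Co²⁺ + 2e⁻ → Co, so n(e⁻) = 2 × 0.007365 = 0.01473 mol
Q = 0.01473 × 96500 = 1421 C
t = Q / I = 1421 / 8.12 = 175.0 s = 2.92 min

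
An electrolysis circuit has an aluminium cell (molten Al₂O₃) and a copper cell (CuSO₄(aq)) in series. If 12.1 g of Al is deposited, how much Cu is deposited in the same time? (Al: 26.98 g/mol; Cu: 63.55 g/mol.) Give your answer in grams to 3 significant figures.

42.8 g

n(Al) = 12.1 / 26.98 = 0.4485 mol
Al³⁺ + 3e⁻ → Al, so n(e⁻) = 3 × 0.4485 = 1.346 mol
In series, the same 1.346 mol of electrons flows through the second cell.
Cu²⁺ + 2e⁻ → Cu, so n(Cu) = 1.346 / 2 = 0.6730 mol
m(Cu) = 0.6730 × 63.55 = 42.8 g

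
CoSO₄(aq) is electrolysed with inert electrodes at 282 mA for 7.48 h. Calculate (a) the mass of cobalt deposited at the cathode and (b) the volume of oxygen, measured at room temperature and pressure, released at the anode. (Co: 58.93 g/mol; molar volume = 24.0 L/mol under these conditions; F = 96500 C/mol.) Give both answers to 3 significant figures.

Q = 0.282 × 26928 = 7594 C; n(e⁻) = 7594 / 96500 = 0.07869 mol
Cathode: Co²⁺ + 2e⁻ → Co → n(Co) = 0.07869/2 = 0.03935 mol → 2.32 g
Anode: 2H₂O → O₂ + 4H⁺ + 4e⁻ → n(O₂) = 0.07869/4 = 0.01967 mol → 0.472 L

2.32 g Co; 0.472 L O₂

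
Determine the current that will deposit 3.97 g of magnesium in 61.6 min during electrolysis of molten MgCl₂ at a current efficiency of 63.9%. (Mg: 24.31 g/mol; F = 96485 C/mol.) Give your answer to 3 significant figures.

13.3 A

n(Mg) = 3.97 / 24.31 = 0.1633 mol
Mg²⁺ + 2e⁻ → Mg, so n(e⁻) = 2 × 0.1633 = 0.3266 mol
Q = 0.3266 × 96485 / 0.639 = 49310 C
I = Q / t = 49310 / 3696 s = 13.3 A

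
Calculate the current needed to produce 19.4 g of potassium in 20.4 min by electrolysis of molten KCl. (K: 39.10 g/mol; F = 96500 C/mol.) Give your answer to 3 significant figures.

n(K) = 19.4 / 39.10 = 0.4962 mol
K⁺ + e⁻ → K, so n(e⁻) = 0.4962 mol
Q = 0.4962 × 96500 = 47880 C
I = Q / t = 47880 / 1224 s = 39.1 A

39.1 A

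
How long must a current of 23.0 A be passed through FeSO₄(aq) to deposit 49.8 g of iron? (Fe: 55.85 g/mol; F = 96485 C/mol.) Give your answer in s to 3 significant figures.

7480 s

n(Fe) = 49.8 / 55.85 = 0.8917 mol
Fe²⁺ + 2e⁻ → Fe, so n(e⁻) = 2 × 0.8917 = 1.783 mol
Q = 1.783 × 96485 = 1.720×10^5 C
t = Q / I = 1.720×10^5 / 23.0 = 7478 s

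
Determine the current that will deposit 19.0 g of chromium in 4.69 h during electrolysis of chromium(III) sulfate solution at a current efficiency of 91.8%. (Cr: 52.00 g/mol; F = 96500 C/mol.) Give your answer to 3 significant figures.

n(Cr) = 19.0 / 52.00 = 0.3654 mol
Cr³⁺ + 3e⁻ → Cr, so n(e⁻) = 3 × 0.3654 = 1.096 mol
Q = 1.096 × 96500 / 0.918 = 1.152×10^5 C
I = Q / t = 1.152×10^5 / 16884 s = 6.82 A

6.82 A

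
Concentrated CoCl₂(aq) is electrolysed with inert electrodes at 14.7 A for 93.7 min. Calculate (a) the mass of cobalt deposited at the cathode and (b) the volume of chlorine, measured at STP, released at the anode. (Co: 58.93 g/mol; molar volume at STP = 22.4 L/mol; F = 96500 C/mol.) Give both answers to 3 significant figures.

25.2 g Co; 9.59 L Cl₂

Q = 14.7 × 5622 = 82640 C; n(e⁻) = 82640 / 96500 = 0.8564 mol
Cathode: Co²⁺ + 2e⁻ → Co → n(Co) = 0.8564/2 = 0.4282 mol → 25.2 g
Anode: 2Cl⁻ → Cl₂ + 2e⁻ → n(Cl₂) = 0.8564/2 = 0.4282 mol → 9.59 L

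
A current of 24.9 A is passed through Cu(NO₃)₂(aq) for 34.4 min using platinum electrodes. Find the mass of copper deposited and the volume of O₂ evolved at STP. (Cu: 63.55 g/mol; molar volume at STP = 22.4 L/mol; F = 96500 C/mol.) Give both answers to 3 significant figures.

Q = 24.9 × 2064 = 51390 C; n(e⁻) = 51390 / 96500 = 0.5325 mol
Cathode: Cu²⁺ + 2e⁻ → Cu → n(Cu) = 0.5325/2 = 0.2663 mol → 16.9 g
Anode: 2H₂O → O₂ + 4H⁺ + 4e⁻ → n(O₂) = 0.5325/4 = 0.1331 mol → 2.98 L

16.9 g Cu; 2.98 L O₂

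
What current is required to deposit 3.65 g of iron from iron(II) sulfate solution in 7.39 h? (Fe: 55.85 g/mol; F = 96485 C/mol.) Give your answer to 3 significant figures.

n(Fe) = 3.65 / 55.85 = 0.06535 mol
Fe²⁺ + 2e⁻ → Fe, so n(e⁻) = 2 × 0.06535 = 0.1307 mol
Q = 0.1307 × 96485 = 12610 C
I = Q / t = 12610 / 26604 s = 0.474 A

0.474 A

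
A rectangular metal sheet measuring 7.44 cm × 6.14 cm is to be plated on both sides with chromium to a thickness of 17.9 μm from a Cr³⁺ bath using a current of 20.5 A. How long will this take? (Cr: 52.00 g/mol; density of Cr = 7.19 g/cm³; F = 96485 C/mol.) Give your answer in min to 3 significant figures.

Plated area = 2 × 7.44 × 6.14 = 91.36 cm²
Volume = 91.36 × 17.9×10⁻⁴ cm = 0.1635 cm³
m(Cr) = 0.1635 × 7.19 = 1.176 g
n(Cr) = 1.176 / 52.00 = 0.02262 mol; n(e⁻) = 3 × 0.02262 = 0.06786 mol
Q = 0.06786 × 96485 = 6547 C
t = 6547 / 20.5 = 319.4 s = 5.32 min

5.32 min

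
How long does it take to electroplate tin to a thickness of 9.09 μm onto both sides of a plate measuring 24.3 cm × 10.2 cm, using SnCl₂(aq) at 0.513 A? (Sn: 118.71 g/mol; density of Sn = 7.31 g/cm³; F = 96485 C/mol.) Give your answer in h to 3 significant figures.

Plated area = 2 × 24.3 × 10.2 = 495.7 cm²
Volume = 495.7 × 9.09×10⁻⁴ cm = 0.4506 cm³
m(Sn) = 0.4506 × 7.31 = 3.294 g
n(Sn) = 3.294 / 118.71 = 0.02775 mol; n(e⁻) = 2 × 0.02775 = 0.05550 mol
Q = 0.05550 × 96485 = 5355 C
t = 5355 / 0.513 = 10440 s = 2.90 h

2.90 h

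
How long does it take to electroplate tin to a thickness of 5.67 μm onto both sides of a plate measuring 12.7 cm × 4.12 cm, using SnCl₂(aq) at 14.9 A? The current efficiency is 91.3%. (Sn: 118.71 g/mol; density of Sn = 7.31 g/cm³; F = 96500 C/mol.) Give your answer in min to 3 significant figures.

Plated area = 2 × 12.7 × 4.12 = 104.6 cm²
Volume = 104.6 × 5.67×10⁻⁴ cm = 0.05931 cm³
m(Sn) = 0.05931 × 7.31 = 0.4336 g
n(Sn) = 0.4336 / 118.71 = 0.003653 mol; n(e⁻) = 2 × 0.003653 = 0.007306 mol
Q = 0.007306 × 96500 / 0.913 = 772.2 C
t = 772.2 / 14.9 = 51.83 s = 0.864 min

0.864 min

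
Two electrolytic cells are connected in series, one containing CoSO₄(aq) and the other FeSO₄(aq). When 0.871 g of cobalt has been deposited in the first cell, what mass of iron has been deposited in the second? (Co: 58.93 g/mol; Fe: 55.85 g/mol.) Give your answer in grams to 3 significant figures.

n(Co) = 0.871 / 58.93 = 0.01478 mol
Co²⁺ + 2e⁻ → Co, so n(e⁻) = 2 × 0.01478 = 0.02956 mol
Same current for the same time ⇒ same n(e⁻) = 0.02956 mol in both cells.
Fe²⁺ + 2e⁻ → Fe, so n(Fe) = 0.02956 / 2 = 0.01478 mol
m(Fe) = 0.01478 × 55.85 = 0.825 g

0.825 g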